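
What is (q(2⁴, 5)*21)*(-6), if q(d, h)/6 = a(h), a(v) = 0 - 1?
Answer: 756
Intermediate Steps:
a(v) = -1
q(d, h) = -6 (q(d, h) = 6*(-1) = -6)
(q(2⁴, 5)*21)*(-6) = -6*21*(-6) = -126*(-6) = 756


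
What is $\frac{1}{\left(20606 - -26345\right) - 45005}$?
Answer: $\frac{1}{1946} \approx 0.00051387$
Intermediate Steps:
$\frac{1}{\left(20606 - -26345\right) - 45005} = \frac{1}{\left(20606 + 26345\right) - 45005} = \frac{1}{46951 - 45005} = \frac{1}{1946}$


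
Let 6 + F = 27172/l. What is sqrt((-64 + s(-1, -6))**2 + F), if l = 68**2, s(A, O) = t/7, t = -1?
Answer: sqrt(233043749)/238 ≈ 64.142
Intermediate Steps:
s(A, O) = -1/7
l = 4624
F = -143/1156 (F = -6 + 27172/4624 = -6 + 27172*(1/4624) = -6 + 6793/1156 = -143/1156 ≈ -0.12370)
sqrt((-64 + s(-1, -6))**2 + F) = sqrt((-64 - 1/7)**2 - 143/1156) = sqrt((-449/7)**2 - 143/1156) = sqrt(201601/49 - 143/1156) = sqrt(233043749/56644) = sqrt(233043749)/238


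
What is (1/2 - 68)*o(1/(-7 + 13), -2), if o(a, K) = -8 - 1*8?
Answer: 1080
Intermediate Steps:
o(a, K) = -16 (o(a, K) = -8 - 8 = -16)
(1/2 - 68)*o(1/(-7 + 13), -2) = (1/2 - 68)*(-16) = (½ - 68)*(-16) = -135/2*(-16) = 1080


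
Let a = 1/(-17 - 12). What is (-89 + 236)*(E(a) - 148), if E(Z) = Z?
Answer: -631071/29 ≈ -21761.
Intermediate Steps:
a = -1/29 (a = 1/(-29) = -1/29 ≈ -0.034483)
(-89 + 236)*(E(a) - 148) = (-89 + 236)*(-1/29 - 148) = 147*(-4293/29) = -631071/29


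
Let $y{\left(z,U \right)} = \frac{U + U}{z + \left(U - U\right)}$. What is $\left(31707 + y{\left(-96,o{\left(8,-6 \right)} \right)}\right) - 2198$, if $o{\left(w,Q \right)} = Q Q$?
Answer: $\frac{118033}{4} \approx 29508.0$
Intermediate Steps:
$o{\left(w,Q \right)} = Q^{2}$
$y{\left(z,U \right)} = \frac{2 U}{z}$ ($y{\left(z,U \right)} = \frac{2 U}{z + 0} = \frac{2 U}{z}$)
$\left(31707 + y{\left(-96,o{\left(8,-6 \right)} \right)}\right) - 2198 = \left(31707 + \frac{2 \left(-6\right)^{2}}{-96}\right) - 2198 = \left(31707 + 2 \cdot 36 \left(- \frac{1}{96}\right)\right) - 2198 = \left(31707 - \frac{3}{4}\right) - 2198 = \frac{126825}{4} - 2198 = \frac{118033}{4}$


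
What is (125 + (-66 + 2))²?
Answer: 3721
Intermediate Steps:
(125 + (-66 + 2))² = (125 - 64)² = 61² = 3721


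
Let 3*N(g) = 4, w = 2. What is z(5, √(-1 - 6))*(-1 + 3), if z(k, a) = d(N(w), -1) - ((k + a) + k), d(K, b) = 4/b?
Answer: -28 - 2*I*√7 ≈ -28.0 - 5.2915*I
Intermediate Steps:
N(g) = 4/3 (N(g) = (⅓)*4 = 4/3)
z(k, a) = -4 - a - 2*k (z(k, a) = 4/(-1) - ((k + a) + k) = 4*(-1) - ((a + k) + k) = -4 - (a + 2*k) = -4 + (-a - 2*k) = -4 - a - 2*k)
z(5, √(-1 - 6))*(-1 + 3) = (-4 - √(-1 - 6) - 2*5)*(-1 + 3) = (-4 - √(-7) - 10)*2 = (-4 - I*√7 - 10)*2 = (-14 - I*√7)*2 = -28 - 2*I*√7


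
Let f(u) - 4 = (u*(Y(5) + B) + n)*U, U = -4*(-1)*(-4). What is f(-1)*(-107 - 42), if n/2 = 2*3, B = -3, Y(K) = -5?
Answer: 47084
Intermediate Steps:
n = 12 (n = 2*(2*3) = 2*6 = 12)
U = -16 (U = 4*(-4) = -16)
f(u) = -188 + 128*u (f(u) = 4 + (u*(-5 - 3) + 12)*(-16) = 4 + (u*(-8) + 12)*(-16) = 4 + (-8*u + 12)*(-16) = 4 + (12 - 8*u)*(-16) = 4 + (-192 + 128*u) = -188 + 128*u)
f(-1)*(-107 - 42) = (-188 + 128*(-1))*(-107 - 42) = (-188 - 128)*(-149) = -316*(-149) = 47084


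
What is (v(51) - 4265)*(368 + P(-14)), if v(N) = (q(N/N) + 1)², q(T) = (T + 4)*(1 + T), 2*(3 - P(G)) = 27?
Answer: -1481480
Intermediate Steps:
P(G) = -21/2 (P(G) = 3 - ½*27 = 3 - 27/2 = -21/2)
q(T) = (1 + T)*(4 + T) (q(T) = (4 + T)*(1 + T) = (1 + T)*(4 + T))
v(N) = 121 (v(N) = ((4 + (N/N)² + 5*(N/N)) + 1)² = ((4 + 1² + 5*1) + 1)² = ((4 + 1 + 5) + 1)² = (10 + 1)² = 11² = 121)
(v(51) - 4265)*(368 + P(-14)) = (121 - 4265)*(368 - 21/2) = -4144*715/2 = -1481480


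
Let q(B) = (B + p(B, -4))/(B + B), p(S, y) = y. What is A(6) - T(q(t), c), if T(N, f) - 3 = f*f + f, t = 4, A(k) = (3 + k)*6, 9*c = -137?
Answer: -13405/81 ≈ -165.49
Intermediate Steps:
c = -137/9 (c = (⅑)*(-137) = -137/9 ≈ -15.222)
A(k) = 18 + 6*k
q(B) = (-4 + B)/(2*B) (q(B) = (B - 4)/(B + B) = (-4 + B)/((2*B)) = (-4 + B)*(1/(2*B)) = (-4 + B)/(2*B))
T(N, f) = 3 + f + f² (T(N, f) = 3 + (f*f + f) = 3 + (f² + f) = 3 + (f + f²) = 3 + f + f²)
A(6) - T(q(t), c) = (18 + 6*6) - (3 - 137/9 + (-137/9)²) = (18 + 36) - (3 - 137/9 + 18769/81) = 54 - 1*17779/81 = 54 - 17779/81 = -13405/81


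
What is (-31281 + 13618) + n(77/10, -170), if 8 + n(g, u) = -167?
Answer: -17838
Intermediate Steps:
n(g, u) = -175 (n(g, u) = -8 - 167 = -175)
(-31281 + 13618) + n(77/10, -170) = (-31281 + 13618) - 175 = -17663 - 175 = -17838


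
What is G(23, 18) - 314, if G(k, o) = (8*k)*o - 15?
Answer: 2983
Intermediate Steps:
G(k, o) = -15 + 8*k*o (G(k, o) = 8*k*o - 15 = -15 + 8*k*o)
G(23, 18) - 314 = (-15 + 8*23*18) - 314 = (-15 + 3312) - 314 = 3297 - 314 = 2983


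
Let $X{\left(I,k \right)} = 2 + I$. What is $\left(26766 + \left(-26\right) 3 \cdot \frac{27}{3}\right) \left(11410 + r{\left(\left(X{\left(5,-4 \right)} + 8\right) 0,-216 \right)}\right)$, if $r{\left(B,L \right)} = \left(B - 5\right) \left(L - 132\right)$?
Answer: $342741600$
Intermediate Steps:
$r{\left(B,L \right)} = \left(-132 + L\right) \left(-5 + B\right)$ ($r{\left(B,L \right)} = \left(-5 + B\right) \left(-132 + L\right) = \left(-132 + L\right) \left(-5 + B\right)$)
$\left(26766 + \left(-26\right) 3 \cdot \frac{27}{3}\right) \left(11410 + r{\left(\left(X{\left(5,-4 \right)} + 8\right) 0,-216 \right)}\right) = \left(26766 + \left(-26\right) 3 \cdot \frac{27}{3}\right) \left(11410 + \left(660 - 132 \left(\left(2 + 5\right) + 8\right) 0 - -1080 + \left(\left(2 + 5\right) + 8\right) 0 \left(-216\right)\right)\right) = \left(26766 - 78 \cdot 27 \cdot \frac{1}{3}\right) \left(11410 + \left(660 - 132 \left(7 + 8\right) 0 + 1080 + \left(7 + 8\right) 0 \left(-216\right)\right)\right) = \left(26766 - 702\right) \left(11410 + \left(660 - 132 \cdot 15 \cdot 0 + 1080 + 15 \cdot 0 \left(-216\right)\right)\right) = \left(26766 - 702\right) \left(11410 + \left(660 - 0 + 1080 + 0 \left(-216\right)\right)\right) = 26064 \left(11410 + \left(660 + 0 + 1080 + 0\right)\right) = 26064 \left(11410 + 1740\right) = 26064 \cdot 13150 = 342741600$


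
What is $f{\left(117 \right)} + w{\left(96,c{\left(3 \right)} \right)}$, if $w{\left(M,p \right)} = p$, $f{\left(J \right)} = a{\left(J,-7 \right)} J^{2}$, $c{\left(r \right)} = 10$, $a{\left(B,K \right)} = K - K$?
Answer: $10$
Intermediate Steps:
$a{\left(B,K \right)} = 0$
$f{\left(J \right)} = 0$ ($f{\left(J \right)} = 0 J^{2} = 0$)
$f{\left(117 \right)} + w{\left(96,c{\left(3 \right)} \right)} = 0 + 10 = 10$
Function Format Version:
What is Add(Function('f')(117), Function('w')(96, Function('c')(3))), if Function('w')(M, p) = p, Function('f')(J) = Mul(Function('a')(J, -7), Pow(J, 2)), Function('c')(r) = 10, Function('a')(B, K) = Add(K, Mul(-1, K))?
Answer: 10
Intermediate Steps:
Function('a')(B, K) = 0
Function('f')(J) = 0 (Function('f')(J) = Mul(0, Pow(J, 2)) = 0)
Add(Function('f')(117), Function('w')(96, Function('c')(3))) = Add(0, 10) = 10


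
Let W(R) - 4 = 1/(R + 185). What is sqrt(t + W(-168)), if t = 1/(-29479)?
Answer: sqrt(1019341900862)/501143 ≈ 2.0146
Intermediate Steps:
W(R) = 4 + 1/(185 + R) (W(R) = 4 + 1/(R + 185) = 4 + 1/(185 + R))
t = -1/29479 ≈ -3.3922e-5
sqrt(t + W(-168)) = sqrt(-1/29479 + (741 + 4*(-168))/(185 - 168)) = sqrt(-1/29479 + (741 - 672)/17) = sqrt(-1/29479 + (1/17)*69) = sqrt(-1/29479 + 69/17) = sqrt(2034034/501143) = sqrt(1019341900862)/501143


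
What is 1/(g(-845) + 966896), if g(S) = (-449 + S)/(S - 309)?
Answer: 577/557899639 ≈ 1.0342e-6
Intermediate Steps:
g(S) = (-449 + S)/(-309 + S)
1/(g(-845) + 966896) = 1/((-449 - 845)/(-309 - 845) + 966896) = 1/(-1294/(-1154) + 966896) = 1/(-1/1154*(-1294) + 966896) = 1/(647/577 + 966896) = 1/(557899639/577) = 577/557899639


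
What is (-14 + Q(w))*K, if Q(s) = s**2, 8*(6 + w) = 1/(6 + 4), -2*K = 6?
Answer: -419523/6400 ≈ -65.550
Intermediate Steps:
K = -3 (K = -1/2*6 = -3)
w = -479/80 (w = -6 + 1/(8*(6 + 4)) = -6 + (1/8)/10 = -6 + (1/8)*(1/10) = -6 + 1/80 = -479/80 ≈ -5.9875)
(-14 + Q(w))*K = (-14 + (-479/80)**2)*(-3) = (-14 + 229441/6400)*(-3) = (139841/6400)*(-3) = -419523/6400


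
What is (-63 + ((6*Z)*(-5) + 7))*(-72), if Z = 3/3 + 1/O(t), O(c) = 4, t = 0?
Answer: 6732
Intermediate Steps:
Z = 5/4 (Z = 3/3 + 1/4 = 3*(⅓) + 1*(¼) = 1 + ¼ = 5/4 ≈ 1.2500)
(-63 + ((6*Z)*(-5) + 7))*(-72) = (-63 + ((6*(5/4))*(-5) + 7))*(-72) = (-63 + ((15/2)*(-5) + 7))*(-72) = (-63 + (-75/2 + 7))*(-72) = (-63 - 61/2)*(-72) = -187/2*(-72) = 6732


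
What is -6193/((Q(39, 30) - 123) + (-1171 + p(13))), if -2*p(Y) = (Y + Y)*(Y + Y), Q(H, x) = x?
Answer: 6193/1602 ≈ 3.8658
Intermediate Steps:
p(Y) = -2*Y² (p(Y) = -(Y + Y)*(Y + Y)/2 = -2*Y*2*Y/2 = -2*Y²)
-6193/((Q(39, 30) - 123) + (-1171 + p(13))) = -6193/((30 - 123) + (-1171 - 2*13²)) = -6193/(-93 + (-1171 - 2*169)) = -6193/(-93 + (-1171 - 338)) = -6193/(-93 - 1509) = -6193/(-1602) = -6193*(-1/1602) = 6193/1602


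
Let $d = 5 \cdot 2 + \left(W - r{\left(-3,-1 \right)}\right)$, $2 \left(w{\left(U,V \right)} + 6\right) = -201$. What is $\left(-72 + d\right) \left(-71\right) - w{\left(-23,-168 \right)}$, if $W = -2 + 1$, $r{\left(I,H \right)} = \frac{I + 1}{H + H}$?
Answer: $\frac{9301}{2} \approx 4650.5$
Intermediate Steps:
$r{\left(I,H \right)} = \frac{1 + I}{2 H}$
$w{\left(U,V \right)} = - \frac{213}{2}$ ($w{\left(U,V \right)} = -6 + \frac{1}{2} \left(-201\right) = -6 - \frac{201}{2} = - \frac{213}{2}$)
$W = -1$
$d = 8$ ($d = 5 \cdot 2 - \left(1 + \frac{1 - 3}{2 \left(-1\right)}\right) = 10 - \left(1 + \frac{1}{2} \left(-1\right) \left(-2\right)\right) = 10 - 2 = 8$)
$\left(-72 + d\right) \left(-71\right) - w{\left(-23,-168 \right)} = \left(-72 + 8\right) \left(-71\right) - - \frac{213}{2} = \left(-64\right) \left(-71\right) + \frac{213}{2} = 4544 + \frac{213}{2} = \frac{9301}{2}$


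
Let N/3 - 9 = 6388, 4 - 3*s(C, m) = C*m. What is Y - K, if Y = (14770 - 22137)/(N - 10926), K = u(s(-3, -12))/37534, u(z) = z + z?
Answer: -138168329/155109255 ≈ -0.89078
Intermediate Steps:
s(C, m) = 4/3 - C*m/3
N = 19191 (N = 27 + 3*6388 = 27 + 19164 = 19191)
u(z) = 2*z
K = -32/56301 (K = (2*(4/3 - ⅓*(-3)*(-12)))/37534 = (2*(4/3 - 12))*(1/37534) = (2*(-32/3))*(1/37534) = -64/3*1/37534 = -32/56301 ≈ -0.00056837)
Y = -7367/8265 (Y = (14770 - 22137)/(19191 - 10926) = -7367/8265 ≈ -0.89135)
Y - K = -7367/8265 - 1*(-32/56301) = -7367/8265 + 32/56301 = -138168329/155109255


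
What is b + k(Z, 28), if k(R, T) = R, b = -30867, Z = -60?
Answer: -30927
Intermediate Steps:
b + k(Z, 28) = -30867 - 60 = -30927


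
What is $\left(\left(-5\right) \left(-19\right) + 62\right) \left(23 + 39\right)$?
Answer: $9734$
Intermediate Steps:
$\left(\left(-5\right) \left(-19\right) + 62\right) \left(23 + 39\right) = \left(95 + 62\right) 62 = 157 \cdot 62 = 9734$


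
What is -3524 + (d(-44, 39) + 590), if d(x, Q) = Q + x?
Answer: -2939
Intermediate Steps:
-3524 + (d(-44, 39) + 590) = -3524 + ((39 - 44) + 590) = -3524 + (-5 + 590) = -3524 + 585 = -2939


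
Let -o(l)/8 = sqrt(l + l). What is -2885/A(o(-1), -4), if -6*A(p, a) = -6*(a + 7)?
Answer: -2885/3 ≈ -961.67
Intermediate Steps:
o(l) = -8*sqrt(2)*sqrt(l) (o(l) = -8*sqrt(l + l) = -8*sqrt(2)*sqrt(l))
A(p, a) = 7 + a (A(p, a) = -(-1)*(a + 7) = -(-1)*(7 + a) = -(-42 - 6*a)/6 = 7 + a)
-2885/A(o(-1), -4) = -2885/(7 - 4) = -2885/3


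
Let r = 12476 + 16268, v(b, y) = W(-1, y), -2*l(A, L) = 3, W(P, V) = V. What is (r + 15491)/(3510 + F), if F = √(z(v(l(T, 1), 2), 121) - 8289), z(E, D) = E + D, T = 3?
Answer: 25877475/2054711 - 14745*I*√8166/4109422 ≈ 12.594 - 0.32424*I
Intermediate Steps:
l(A, L) = -3/2 (l(A, L) = -½*3 = -3/2)
v(b, y) = y
z(E, D) = D + E
F = I*√8166 (F = √((121 + 2) - 8289) = √(123 - 8289) = √(-8166) = I*√8166 ≈ 90.366*I)
r = 28744
(r + 15491)/(3510 + F) = (28744 + 15491)/(3510 + I*√8166) = 44235/(3510 + I*√8166)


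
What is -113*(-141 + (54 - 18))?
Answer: 11865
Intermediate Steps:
-113*(-141 + (54 - 18)) = -113*(-141 + 36) = -113*(-105) = 11865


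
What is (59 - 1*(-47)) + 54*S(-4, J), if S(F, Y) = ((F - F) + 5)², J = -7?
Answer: 1456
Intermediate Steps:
S(F, Y) = 25 (S(F, Y) = (0 + 5)² = 5² = 25)
(59 - 1*(-47)) + 54*S(-4, J) = (59 - 1*(-47)) + 54*25 = (59 + 47) + 1350 = 106 + 1350 = 1456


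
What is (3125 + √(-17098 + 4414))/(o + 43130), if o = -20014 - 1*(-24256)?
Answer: 3125/47372 + I*√3171/23686 ≈ 0.065967 + 0.0023774*I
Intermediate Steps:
o = 4242 (o = -20014 + 24256 = 4242)
(3125 + √(-17098 + 4414))/(o + 43130) = (3125 + √(-17098 + 4414))/(4242 + 43130) = (3125 + √(-12684))/47372 = (3125 + 2*I*√3171)*(1/47372) = 3125/47372 + I*√3171/23686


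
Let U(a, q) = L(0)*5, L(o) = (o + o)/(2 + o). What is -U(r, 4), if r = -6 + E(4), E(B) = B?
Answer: 0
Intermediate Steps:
r = -2 (r = -6 + 4 = -2)
L(o) = 2*o/(2 + o) (L(o) = (2*o)/(2 + o) = 2*o/(2 + o))
U(a, q) = 0 (U(a, q) = (2*0/(2 + 0))*5 = (2*0/2)*5 = (2*0*(1/2))*5 = 0*5 = 0)
-U(r, 4) = -1*0 = 0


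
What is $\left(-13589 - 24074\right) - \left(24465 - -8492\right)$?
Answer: $-70620$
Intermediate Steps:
$\left(-13589 - 24074\right) - \left(24465 - -8492\right) = \left(-13589 - 24074\right) - \left(24465 + 8492\right) = -37663 - 32957 = -70620$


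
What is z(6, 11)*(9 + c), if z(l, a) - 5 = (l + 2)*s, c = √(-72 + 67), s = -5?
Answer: -315 - 35*I*√5 ≈ -315.0 - 78.262*I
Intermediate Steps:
c = I*√5 (c = √(-5) = I*√5 ≈ 2.2361*I)
z(l, a) = -5 - 5*l (z(l, a) = 5 + (l + 2)*(-5) = 5 + (2 + l)*(-5) = 5 + (-10 - 5*l) = -5 - 5*l)
z(6, 11)*(9 + c) = (-5 - 5*6)*(9 + I*√5) = (-5 - 30)*(9 + I*√5) = -35*(9 + I*√5) = -315 - 35*I*√5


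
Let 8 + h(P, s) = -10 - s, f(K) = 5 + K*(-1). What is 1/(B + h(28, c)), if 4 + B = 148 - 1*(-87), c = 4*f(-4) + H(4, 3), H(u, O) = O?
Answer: 1/174 ≈ 0.0057471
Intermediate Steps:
f(K) = 5 - K
c = 39 (c = 4*(5 - 1*(-4)) + 3 = 4*(5 + 4) + 3 = 4*9 + 3 = 36 + 3 = 39)
B = 231 (B = -4 + (148 - 1*(-87)) = -4 + (148 + 87) = -4 + 235 = 231)
h(P, s) = -18 - s (h(P, s) = -8 + (-10 - s) = -18 - s)
1/(B + h(28, c)) = 1/(231 + (-18 - 1*39)) = 1/(231 + (-18 - 39)) = 1/(231 - 57) = 1/174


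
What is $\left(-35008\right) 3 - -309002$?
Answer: $203978$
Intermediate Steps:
$\left(-35008\right) 3 - -309002 = -105024 + 309002 = 203978$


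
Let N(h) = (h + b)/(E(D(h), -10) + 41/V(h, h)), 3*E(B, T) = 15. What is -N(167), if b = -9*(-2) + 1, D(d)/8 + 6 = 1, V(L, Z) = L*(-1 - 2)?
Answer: -46593/1232 ≈ -37.819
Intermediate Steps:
V(L, Z) = -3*L (V(L, Z) = L*(-3) = -3*L)
D(d) = -40 (D(d) = -48 + 8*1 = -48 + 8 = -40)
E(B, T) = 5 (E(B, T) = (1/3)*15 = 5)
b = 19 (b = 18 + 1 = 19)
N(h) = (19 + h)/(5 - 41/(3*h)) (N(h) = (h + 19)/(5 + 41/((-3*h))) = (19 + h)/(5 + 41*(-1/(3*h))) = (19 + h)/(5 - 41/(3*h)))
-N(167) = -3*167*(19 + 167)/(-41 + 15*167) = -3*167*186/(-41 + 2505) = -3*167*186/2464 = -1*46593/1232 = -46593/1232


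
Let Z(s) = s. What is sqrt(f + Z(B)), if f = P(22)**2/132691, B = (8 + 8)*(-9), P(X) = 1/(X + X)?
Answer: I*sqrt(4908522422346413)/5838404 ≈ 12.0*I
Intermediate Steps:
P(X) = 1/(2*X)
B = -144 (B = 16*(-9) = -144)
f = 1/256889776 (f = ((1/2)/22)**2/132691 = ((1/2)*(1/22))**2*(1/132691) = (1/44)**2*(1/132691) = (1/1936)*(1/132691) = 1/256889776 ≈ 3.8927e-9)
sqrt(f + Z(B)) = sqrt(1/256889776 - 144) = sqrt(-36992127743/256889776) = I*sqrt(4908522422346413)/5838404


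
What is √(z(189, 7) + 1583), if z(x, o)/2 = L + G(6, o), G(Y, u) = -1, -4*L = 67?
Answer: √6190/2 ≈ 39.338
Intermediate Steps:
L = -67/4 (L = -¼*67 = -67/4 ≈ -16.750)
z(x, o) = -71/2 (z(x, o) = 2*(-67/4 - 1) = 2*(-71/4) = -71/2)
√(z(189, 7) + 1583) = √(-71/2 + 1583) = √(3095/2) = √6190/2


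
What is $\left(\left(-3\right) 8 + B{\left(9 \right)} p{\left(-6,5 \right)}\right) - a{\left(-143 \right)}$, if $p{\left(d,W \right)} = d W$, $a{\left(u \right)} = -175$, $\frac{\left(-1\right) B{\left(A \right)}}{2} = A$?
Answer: $691$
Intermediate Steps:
$B{\left(A \right)} = - 2 A$
$p{\left(d,W \right)} = W d$
$\left(\left(-3\right) 8 + B{\left(9 \right)} p{\left(-6,5 \right)}\right) - a{\left(-143 \right)} = \left(\left(-3\right) 8 + \left(-2\right) 9 \cdot 5 \left(-6\right)\right) - -175 = \left(-24 - -540\right) + 175 = \left(-24 + 540\right) + 175 = 516 + 175 = 691$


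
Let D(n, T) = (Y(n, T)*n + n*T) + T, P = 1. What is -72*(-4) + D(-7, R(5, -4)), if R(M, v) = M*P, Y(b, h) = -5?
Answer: 293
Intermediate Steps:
R(M, v) = M (R(M, v) = M*1 = M)
D(n, T) = T - 5*n + T*n (D(n, T) = (-5*n + n*T) + T = (-5*n + T*n) + T = T - 5*n + T*n)
-72*(-4) + D(-7, R(5, -4)) = -72*(-4) + (5 - 5*(-7) + 5*(-7)) = 288 + (5 + 35 - 35) = 288 + 5 = 293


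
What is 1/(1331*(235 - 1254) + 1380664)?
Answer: 1/24375 ≈ 4.1026e-5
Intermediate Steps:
1/(1331*(235 - 1254) + 1380664) = 1/(1331*(-1019) + 1380664) = 1/(-1356289 + 1380664) = 1/24375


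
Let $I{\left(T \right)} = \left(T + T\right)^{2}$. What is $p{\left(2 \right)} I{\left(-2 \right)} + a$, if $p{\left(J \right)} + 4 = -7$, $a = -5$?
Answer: $-181$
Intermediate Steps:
$I{\left(T \right)} = 4 T^{2}$ ($I{\left(T \right)} = \left(2 T\right)^{2} = 4 T^{2}$)
$p{\left(J \right)} = -11$ ($p{\left(J \right)} = -4 - 7 = -11$)
$p{\left(2 \right)} I{\left(-2 \right)} + a = - 11 \cdot 4 \left(-2\right)^{2} - 5 = - 11 \cdot 4 \cdot 4 - 5 = \left(-11\right) 16 - 5 = -176 - 5 = -181$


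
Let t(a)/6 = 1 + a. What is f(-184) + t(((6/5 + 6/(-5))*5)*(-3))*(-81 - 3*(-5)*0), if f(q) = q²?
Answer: 33370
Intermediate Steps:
t(a) = 6 + 6*a (t(a) = 6*(1 + a) = 6 + 6*a)
f(-184) + t(((6/5 + 6/(-5))*5)*(-3))*(-81 - 3*(-5)*0) = (-184)² + (6 + 6*(((6/5 + 6/(-5))*5)*(-3)))*(-81 - 3*(-5)*0) = 33856 + (6 + 6*(((6*(⅕) + 6*(-⅕))*5)*(-3)))*(-81 + 15*0) = 33856 + (6 + 6*(((6/5 - 6/5)*5)*(-3)))*(-81 + 0) = 33856 + (6 + 6*((0*5)*(-3)))*(-81) = 33856 + (6 + 6*(0*(-3)))*(-81) = 33856 + (6 + 6*0)*(-81) = 33856 + (6 + 0)*(-81) = 33856 + 6*(-81) = 33856 - 486 = 33370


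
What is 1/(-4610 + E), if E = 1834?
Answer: -1/2776 ≈ -0.00036023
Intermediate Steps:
1/(-4610 + E) = 1/(-4610 + 1834) = 1/(-2776) = -1/2776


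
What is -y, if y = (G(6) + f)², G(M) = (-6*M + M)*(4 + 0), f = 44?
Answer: -5776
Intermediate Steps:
G(M) = -20*M (G(M) = -5*M*4 = -20*M)
y = 5776 (y = (-20*6 + 44)² = (-120 + 44)² = (-76)² = 5776)
-y = -1*5776 = -5776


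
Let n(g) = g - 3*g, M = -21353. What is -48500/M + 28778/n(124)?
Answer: -301234317/2647772 ≈ -113.77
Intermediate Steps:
n(g) = -2*g
-48500/M + 28778/n(124) = -48500/(-21353) + 28778/((-2*124)) = -48500*(-1/21353) + 28778/(-248) = 48500/21353 + 28778*(-1/248) = 48500/21353 - 14389/124 = -301234317/2647772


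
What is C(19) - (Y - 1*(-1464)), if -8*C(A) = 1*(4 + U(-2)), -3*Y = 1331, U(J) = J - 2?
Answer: -3061/3 ≈ -1020.3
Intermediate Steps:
U(J) = -2 + J
Y = -1331/3 (Y = -⅓*1331 = -1331/3 ≈ -443.67)
C(A) = 0 (C(A) = -(4 + (-2 - 2))/8 = -(4 - 4)/8 = -0/8 = -⅛*0 = 0)
C(19) - (Y - 1*(-1464)) = 0 - (-1331/3 - 1*(-1464)) = 0 - (-1331/3 + 1464) = 0 - 1*3061/3 = 0 - 3061/3 = -3061/3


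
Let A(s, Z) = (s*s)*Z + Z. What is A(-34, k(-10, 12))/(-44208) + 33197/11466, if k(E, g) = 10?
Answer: 37080871/14080248 ≈ 2.6335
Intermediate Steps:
A(s, Z) = Z + Z*s² (A(s, Z) = s²*Z + Z = Z*s² + Z = Z + Z*s²)
A(-34, k(-10, 12))/(-44208) + 33197/11466 = (10*(1 + (-34)²))/(-44208) + 33197/11466 = (10*(1 + 1156))*(-1/44208) + 33197*(1/11466) = (10*1157)*(-1/44208) + 33197/11466 = 11570*(-1/44208) + 33197/11466 = -5785/22104 + 33197/11466 = 37080871/14080248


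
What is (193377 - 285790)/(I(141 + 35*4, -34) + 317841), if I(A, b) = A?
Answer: -92413/318122 ≈ -0.29050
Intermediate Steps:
(193377 - 285790)/(I(141 + 35*4, -34) + 317841) = (193377 - 285790)/((141 + 35*4) + 317841) = -92413/((141 + 140) + 317841) = -92413/(281 + 317841) = -92413/318122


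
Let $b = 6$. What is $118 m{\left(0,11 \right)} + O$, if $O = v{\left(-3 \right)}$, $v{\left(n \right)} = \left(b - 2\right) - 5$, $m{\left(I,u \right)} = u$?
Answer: $1297$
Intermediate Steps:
$v{\left(n \right)} = -1$ ($v{\left(n \right)} = \left(6 - 2\right) - 5 = 4 - 5 = -1$)
$O = -1$
$118 m{\left(0,11 \right)} + O = 118 \cdot 11 - 1 = 1298 - 1 = 1297$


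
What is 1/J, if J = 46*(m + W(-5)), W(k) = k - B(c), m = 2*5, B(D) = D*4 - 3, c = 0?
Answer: 1/368 ≈ 0.0027174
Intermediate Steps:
B(D) = -3 + 4*D (B(D) = 4*D - 3 = -3 + 4*D)
m = 10
W(k) = 3 + k (W(k) = k - (-3 + 4*0) = k - (-3 + 0) = k - 1*(-3) = k + 3 = 3 + k)
J = 368 (J = 46*(10 + (3 - 5)) = 46*(10 - 2) = 46*8 = 368)
1/J = 1/368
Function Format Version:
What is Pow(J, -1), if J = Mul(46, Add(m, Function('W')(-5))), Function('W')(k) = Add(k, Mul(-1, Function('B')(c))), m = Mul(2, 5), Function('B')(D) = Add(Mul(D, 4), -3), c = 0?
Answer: Rational(1, 368) ≈ 0.0027174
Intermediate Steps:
Function('B')(D) = Add(-3, Mul(4, D)) (Function('B')(D) = Add(Mul(4, D), -3) = Add(-3, Mul(4, D)))
m = 10
Function('W')(k) = Add(3, k) (Function('W')(k) = Add(k, Mul(-1, Add(-3, Mul(4, 0)))) = Add(k, Mul(-1, Add(-3, 0))) = Add(k, Mul(-1, -3)) = Add(k, 3) = Add(3, k))
J = 368 (J = Mul(46, Add(10, Add(3, -5))) = Mul(46, Add(10, -2)) = Mul(46, 8) = 368)
Pow(J, -1) = Pow(368, -1) = Rational(1, 368)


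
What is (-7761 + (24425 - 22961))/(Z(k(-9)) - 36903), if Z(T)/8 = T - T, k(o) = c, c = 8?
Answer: 2099/12301 ≈ 0.17064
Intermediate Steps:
k(o) = 8
Z(T) = 0 (Z(T) = 8*(T - T) = 8*0 = 0)
(-7761 + (24425 - 22961))/(Z(k(-9)) - 36903) = (-7761 + (24425 - 22961))/(0 - 36903) = (-7761 + 1464)/(-36903) = -6297*(-1/36903) = 2099/12301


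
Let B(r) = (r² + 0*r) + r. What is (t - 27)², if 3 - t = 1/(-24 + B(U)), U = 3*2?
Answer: 187489/324 ≈ 578.67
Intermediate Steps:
U = 6
B(r) = r + r² (B(r) = (r² + 0) + r = r² + r = r + r²)
t = 53/18 (t = 3 - 1/(-24 + 6*(1 + 6)) = 3 - 1/(-24 + 6*7) = 3 - 1/(-24 + 42) = 3 - 1/18 = 53/18 ≈ 2.9444)
(t - 27)² = (53/18 - 27)² = (-433/18)² = 187489/324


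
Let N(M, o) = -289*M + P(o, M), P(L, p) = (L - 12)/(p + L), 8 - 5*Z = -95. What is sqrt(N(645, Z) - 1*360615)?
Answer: I*sqrt(23666272721)/208 ≈ 739.61*I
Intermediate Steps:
Z = 103/5 (Z = 8/5 - 1/5*(-95) = 8/5 + 19 = 103/5 ≈ 20.600)
P(L, p) = (-12 + L)/(L + p)
N(M, o) = -289*M + (-12 + o)/(M + o) (N(M, o) = -289*M + (-12 + o)/(o + M) = -289*M + (-12 + o)/(M + o))
sqrt(N(645, Z) - 1*360615) = sqrt((-12 + 103/5 - 289*645*(645 + 103/5))/(645 + 103/5) - 1*360615) = sqrt((-12 + 103/5 - 289*645*3328/5)/(3328/5) - 360615) = sqrt(5*(-12 + 103/5 - 124071168)/3328 - 360615) = sqrt((5/3328)*(-620355797/5) - 360615) = sqrt(-620355797/3328 - 360615) = sqrt(-1820482517/3328) = I*sqrt(23666272721)/208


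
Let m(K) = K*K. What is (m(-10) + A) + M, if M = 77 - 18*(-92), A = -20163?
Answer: -18330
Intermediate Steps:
m(K) = K²
M = 1733 (M = 77 + 1656 = 1733)
(m(-10) + A) + M = ((-10)² - 20163) + 1733 = (100 - 20163) + 1733 = -20063 + 1733 = -18330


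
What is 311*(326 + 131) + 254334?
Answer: 396461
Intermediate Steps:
311*(326 + 131) + 254334 = 311*457 + 254334 = 142127 + 254334 = 396461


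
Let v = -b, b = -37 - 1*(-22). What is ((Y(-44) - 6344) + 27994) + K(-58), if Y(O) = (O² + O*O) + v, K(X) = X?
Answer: 25479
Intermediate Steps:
b = -15 (b = -37 + 22 = -15)
v = 15 (v = -1*(-15) = 15)
Y(O) = 15 + 2*O² (Y(O) = (O² + O*O) + 15 = (O² + O²) + 15 = 2*O² + 15 = 15 + 2*O²)
((Y(-44) - 6344) + 27994) + K(-58) = (((15 + 2*(-44)²) - 6344) + 27994) - 58 = (((15 + 2*1936) - 6344) + 27994) - 58 = (((15 + 3872) - 6344) + 27994) - 58 = ((3887 - 6344) + 27994) - 58 = (-2457 + 27994) - 58 = 25537 - 58 = 25479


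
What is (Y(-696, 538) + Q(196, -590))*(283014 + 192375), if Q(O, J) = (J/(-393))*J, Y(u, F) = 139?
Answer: -46504611999/131 ≈ -3.5500e+8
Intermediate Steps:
Q(O, J) = -J²/393 (Q(O, J) = (J*(-1/393))*J = (-J/393)*J = -J²/393)
(Y(-696, 538) + Q(196, -590))*(283014 + 192375) = (139 - 1/393*(-590)²)*(283014 + 192375) = (139 - 1/393*348100)*475389 = (139 - 348100/393)*475389 = -293473/393*475389 = -46504611999/131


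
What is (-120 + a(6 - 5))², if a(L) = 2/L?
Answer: 13924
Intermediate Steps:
(-120 + a(6 - 5))² = (-120 + 2/(6 - 5))² = (-120 + 2/1)² = (-120 + 2*1)² = (-120 + 2)² = (-118)² = 13924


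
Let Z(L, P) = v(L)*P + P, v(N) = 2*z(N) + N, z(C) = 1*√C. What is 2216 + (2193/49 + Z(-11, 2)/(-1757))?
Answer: 27805167/12299 - 4*I*√11/1757 ≈ 2260.8 - 0.0075507*I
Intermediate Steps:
z(C) = √C
v(N) = N + 2*√N (v(N) = 2*√N + N = N + 2*√N)
Z(L, P) = P + P*(L + 2*√L) (Z(L, P) = (L + 2*√L)*P + P = P*(L + 2*√L) + P = P + P*(L + 2*√L))
2216 + (2193/49 + Z(-11, 2)/(-1757)) = 2216 + (2193/49 + (2*(1 - 11 + 2*√(-11)))/(-1757)) = 2216 + (2193*(1/49) + (2*(1 - 11 + 2*(I*√11)))*(-1/1757)) = 2216 + (2193/49 + (2*(1 - 11 + 2*I*√11))*(-1/1757)) = 2216 + (2193/49 + (2*(-10 + 2*I*√11))*(-1/1757)) = 2216 + (2193/49 + (-20 + 4*I*√11)*(-1/1757)) = 2216 + (2193/49 + (20/1757 - 4*I*√11/1757)) = 2216 + (550583/12299 - 4*I*√11/1757) = 27805167/12299 - 4*I*√11/1757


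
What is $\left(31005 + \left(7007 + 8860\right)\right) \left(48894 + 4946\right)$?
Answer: $2523588480$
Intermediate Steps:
$\left(31005 + \left(7007 + 8860\right)\right) \left(48894 + 4946\right) = \left(31005 + 15867\right) 53840 = 46872 \cdot 53840 = 2523588480$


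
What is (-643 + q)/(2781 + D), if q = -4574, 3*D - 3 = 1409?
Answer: -15651/9755 ≈ -1.6044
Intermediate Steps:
D = 1412/3 (D = 1 + (⅓)*1409 = 1 + 1409/3 = 1412/3 ≈ 470.67)
(-643 + q)/(2781 + D) = (-643 - 4574)/(2781 + 1412/3) = -5217/9755/3 = -5217*3/9755 = -15651/9755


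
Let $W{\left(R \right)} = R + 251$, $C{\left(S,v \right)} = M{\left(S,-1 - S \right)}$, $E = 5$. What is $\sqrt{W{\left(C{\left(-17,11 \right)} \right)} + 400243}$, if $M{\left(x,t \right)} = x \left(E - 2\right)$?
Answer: $\sqrt{400443} \approx 632.81$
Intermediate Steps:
$M{\left(x,t \right)} = 3 x$ ($M{\left(x,t \right)} = x \left(5 - 2\right) = x 3 = 3 x$)
$C{\left(S,v \right)} = 3 S$
$W{\left(R \right)} = 251 + R$
$\sqrt{W{\left(C{\left(-17,11 \right)} \right)} + 400243} = \sqrt{\left(251 + 3 \left(-17\right)\right) + 400243} = \sqrt{\left(251 - 51\right) + 400243} = \sqrt{200 + 400243} = \sqrt{400443}$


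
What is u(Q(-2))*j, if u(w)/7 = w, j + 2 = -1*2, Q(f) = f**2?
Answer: -112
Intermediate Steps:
j = -4 (j = -2 - 1*2 = -2 - 2 = -4)
u(w) = 7*w
u(Q(-2))*j = (7*(-2)**2)*(-4) = (7*4)*(-4) = 28*(-4) = -112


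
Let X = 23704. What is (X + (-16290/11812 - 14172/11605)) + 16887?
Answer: 2781893603273/68539130 ≈ 40588.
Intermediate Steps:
(X + (-16290/11812 - 14172/11605)) + 16887 = (23704 + (-16290/11812 - 14172/11605)) + 16887 = (23704 + (-16290*1/11812 - 14172*1/11605)) + 16887 = (23704 + (-8145/5906 - 14172/11605)) + 16887 = (23704 - 178222557/68539130) + 16887 = 1624473314963/68539130 + 16887 = 2781893603273/68539130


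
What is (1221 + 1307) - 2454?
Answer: 74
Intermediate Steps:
(1221 + 1307) - 2454 = 2528 - 2454 = 74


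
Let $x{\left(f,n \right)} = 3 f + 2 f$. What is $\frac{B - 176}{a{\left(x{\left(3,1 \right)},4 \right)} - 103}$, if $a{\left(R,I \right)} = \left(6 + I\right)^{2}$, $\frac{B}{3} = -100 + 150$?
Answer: $\frac{26}{3} \approx 8.6667$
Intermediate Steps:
$B = 150$ ($B = 3 \left(-100 + 150\right) = 3 \cdot 50 = 150$)
$x{\left(f,n \right)} = 5 f$
$\frac{B - 176}{a{\left(x{\left(3,1 \right)},4 \right)} - 103} = \frac{150 - 176}{\left(6 + 4\right)^{2} - 103} = - \frac{26}{10^{2} - 103} = - \frac{26}{100 - 103} = - \frac{26}{-3} = \left(-26\right) \left(- \frac{1}{3}\right) = \frac{26}{3}$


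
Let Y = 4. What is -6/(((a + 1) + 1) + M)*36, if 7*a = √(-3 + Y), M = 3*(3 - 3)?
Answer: -504/5 ≈ -100.80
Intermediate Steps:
M = 0 (M = 3*0 = 0)
a = ⅐ (a = √(-3 + 4)/7 = √1/7 = (⅐)*1 = ⅐ ≈ 0.14286)
-6/(((a + 1) + 1) + M)*36 = -6/(((⅐ + 1) + 1) + 0)*36 = -6/((8/7 + 1) + 0)*36 = -6/(15/7 + 0)*36 = -6/15/7*36 = -6*7/15*36 = -14/5*36 = -504/5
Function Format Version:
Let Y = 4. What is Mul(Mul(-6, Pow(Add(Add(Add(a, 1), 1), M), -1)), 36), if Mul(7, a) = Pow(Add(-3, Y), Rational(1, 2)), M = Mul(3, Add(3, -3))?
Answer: Rational(-504, 5) ≈ -100.80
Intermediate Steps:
M = 0 (M = Mul(3, 0) = 0)
a = Rational(1, 7) (a = Mul(Rational(1, 7), Pow(Add(-3, 4), Rational(1, 2))) = Mul(Rational(1, 7), Pow(1, Rational(1, 2))) = Mul(Rational(1, 7), 1) = Rational(1, 7) ≈ 0.14286)
Mul(Mul(-6, Pow(Add(Add(Add(a, 1), 1), M), -1)), 36) = Mul(Mul(-6, Pow(Add(Add(Add(Rational(1, 7), 1), 1), 0), -1)), 36) = Mul(Mul(-6, Pow(Add(Add(Rational(8, 7), 1), 0), -1)), 36) = Mul(Mul(-6, Pow(Add(Rational(15, 7), 0), -1)), 36) = Mul(Mul(-6, Pow(Rational(15, 7), -1)), 36) = Mul(Mul(-6, Rational(7, 15)), 36) = Mul(Rational(-14, 5), 36) = Rational(-504, 5)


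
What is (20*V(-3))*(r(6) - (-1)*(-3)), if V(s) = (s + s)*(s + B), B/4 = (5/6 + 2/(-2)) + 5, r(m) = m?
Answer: -5880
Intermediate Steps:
B = 58/3 (B = 4*((5/6 + 2/(-2)) + 5) = 4*((5*(1/6) + 2*(-1/2)) + 5) = 4*((5/6 - 1) + 5) = 4*(-1/6 + 5) = 4*(29/6) = 58/3 ≈ 19.333)
V(s) = 2*s*(58/3 + s) (V(s) = (s + s)*(s + 58/3) = (2*s)*(58/3 + s) = 2*s*(58/3 + s))
(20*V(-3))*(r(6) - (-1)*(-3)) = (20*((2/3)*(-3)*(58 + 3*(-3))))*(6 - (-1)*(-3)) = (20*((2/3)*(-3)*(58 - 9)))*(6 - 1*3) = (20*((2/3)*(-3)*49))*(6 - 3) = (20*(-98))*3 = -1960*3 = -5880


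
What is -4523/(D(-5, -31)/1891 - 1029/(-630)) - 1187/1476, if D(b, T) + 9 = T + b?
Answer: -378834913823/134772084 ≈ -2810.9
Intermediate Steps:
D(b, T) = -9 + T + b (D(b, T) = -9 + (T + b) = -9 + T + b)
-4523/(D(-5, -31)/1891 - 1029/(-630)) - 1187/1476 = -4523/((-9 - 31 - 5)/1891 - 1029/(-630)) - 1187/1476 = -4523/(-45*1/1891 - 1029*(-1/630)) - 1187*1/1476 = -4523/(-45/1891 + 49/30) - 1187/1476 = -4523/91309/56730 - 1187/1476 = -4523*56730/91309 - 1187/1476 = -256589790/91309 - 1187/1476 = -378834913823/134772084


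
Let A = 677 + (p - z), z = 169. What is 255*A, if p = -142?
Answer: 93330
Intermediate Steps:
A = 366 (A = 677 + (-142 - 1*169) = 677 + (-142 - 169) = 677 - 311 = 366)
255*A = 255*366 = 93330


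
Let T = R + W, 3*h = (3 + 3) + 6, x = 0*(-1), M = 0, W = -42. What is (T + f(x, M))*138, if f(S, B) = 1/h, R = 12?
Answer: -8211/2 ≈ -4105.5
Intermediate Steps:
x = 0
h = 4 (h = ((3 + 3) + 6)/3 = (6 + 6)/3 = (⅓)*12 = 4)
f(S, B) = ¼ (f(S, B) = 1/4 = ¼)
T = -30 (T = 12 - 42 = -30)
(T + f(x, M))*138 = (-30 + ¼)*138 = -119/4*138 = -8211/2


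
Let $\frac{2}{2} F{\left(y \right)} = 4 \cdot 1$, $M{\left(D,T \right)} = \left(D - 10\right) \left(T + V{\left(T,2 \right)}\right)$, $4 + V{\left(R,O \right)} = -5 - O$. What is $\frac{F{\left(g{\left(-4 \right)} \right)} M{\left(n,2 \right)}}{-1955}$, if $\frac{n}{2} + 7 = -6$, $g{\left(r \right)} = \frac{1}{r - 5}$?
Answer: $- \frac{1296}{1955} \approx -0.66292$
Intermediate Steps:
$g{\left(r \right)} = \frac{1}{-5 + r}$
$n = -26$ ($n = -14 + 2 \left(-6\right) = -14 - 12 = -26$)
$V{\left(R,O \right)} = -9 - O$ ($V{\left(R,O \right)} = -4 - \left(5 + O\right) = -9 - O$)
$M{\left(D,T \right)} = \left(-11 + T\right) \left(-10 + D\right)$ ($M{\left(D,T \right)} = \left(D - 10\right) \left(T - 11\right) = \left(-10 + D\right) \left(T - 11\right) = \left(-10 + D\right) \left(-11 + T\right) = \left(-11 + T\right) \left(-10 + D\right)$)
$F{\left(y \right)} = 4$ ($F{\left(y \right)} = 4 \cdot 1 = 4$)
$\frac{F{\left(g{\left(-4 \right)} \right)} M{\left(n,2 \right)}}{-1955} = \frac{4 \left(110 - -286 - 20 - 52\right)}{-1955} = 4 \left(110 + 286 - 20 - 52\right) \left(- \frac{1}{1955}\right) = 4 \cdot 324 \left(- \frac{1}{1955}\right) = 1296 \left(- \frac{1}{1955}\right) = - \frac{1296}{1955}$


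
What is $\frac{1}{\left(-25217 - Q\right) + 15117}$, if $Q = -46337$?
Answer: $\frac{1}{36237} \approx 2.7596 \cdot 10^{-5}$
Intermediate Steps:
$\frac{1}{\left(-25217 - Q\right) + 15117} = \frac{1}{\left(-25217 - -46337\right) + 15117} = \frac{1}{\left(-25217 + 46337\right) + 15117} = \frac{1}{21120 + 15117} = \frac{1}{36237}$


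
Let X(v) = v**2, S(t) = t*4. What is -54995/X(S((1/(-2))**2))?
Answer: -54995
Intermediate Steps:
S(t) = 4*t
-54995/X(S((1/(-2))**2)) = -54995/1**2 = -54995/(1**2) = -54995/1 = -54995*1 = -54995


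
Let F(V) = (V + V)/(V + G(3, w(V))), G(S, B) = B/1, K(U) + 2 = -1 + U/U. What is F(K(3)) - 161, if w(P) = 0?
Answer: -159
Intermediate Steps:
K(U) = -2 (K(U) = -2 + (-1 + U/U) = -2 + (-1 + 1) = -2 + 0 = -2)
G(S, B) = B (G(S, B) = B*1 = B)
F(V) = 2 (F(V) = (V + V)/(V + 0) = (2*V)/V = 2)
F(K(3)) - 161 = 2 - 161 = -159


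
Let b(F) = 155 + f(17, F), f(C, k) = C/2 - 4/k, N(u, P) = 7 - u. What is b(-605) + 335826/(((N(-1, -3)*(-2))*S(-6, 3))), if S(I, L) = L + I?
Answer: 34653827/4840 ≈ 7159.9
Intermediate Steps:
f(C, k) = C/2 - 4/k (f(C, k) = C*(½) - 4/k = C/2 - 4/k)
S(I, L) = I + L
b(F) = 327/2 - 4/F (b(F) = 155 + ((½)*17 - 4/F) = 155 + (17/2 - 4/F) = 327/2 - 4/F)
b(-605) + 335826/(((N(-1, -3)*(-2))*S(-6, 3))) = (327/2 - 4/(-605)) + 335826/((((7 - 1*(-1))*(-2))*(-6 + 3))) = (327/2 - 4*(-1/605)) + 335826/((((7 + 1)*(-2))*(-3))) = (327/2 + 4/605) + 335826/(((8*(-2))*(-3))) = 197843/1210 + 335826/((-16*(-3))) = 197843/1210 + 335826/48 = 197843/1210 + 335826*(1/48) = 197843/1210 + 55971/8 = 34653827/4840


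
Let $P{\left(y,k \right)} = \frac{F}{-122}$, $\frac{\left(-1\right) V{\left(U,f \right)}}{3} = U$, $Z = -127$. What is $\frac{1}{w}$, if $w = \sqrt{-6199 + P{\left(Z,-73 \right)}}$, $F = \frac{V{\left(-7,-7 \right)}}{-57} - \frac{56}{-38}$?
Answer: $- \frac{i \sqrt{33308044354}}{14369303} \approx - 0.012701 i$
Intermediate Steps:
$V{\left(U,f \right)} = - 3 U$
$F = \frac{21}{19}$ ($F = \frac{\left(-3\right) \left(-7\right)}{-57} - \frac{56}{-38} = 21 \left(- \frac{1}{57}\right) - - \frac{28}{19} = - \frac{7}{19} + \frac{28}{19} = \frac{21}{19} \approx 1.1053$)
$P{\left(y,k \right)} = - \frac{21}{2318}$ ($P{\left(y,k \right)} = \frac{21}{19 \left(-122\right)} = \frac{21}{19} \left(- \frac{1}{122}\right) = - \frac{21}{2318}$)
$w = \frac{i \sqrt{33308044354}}{2318}$ ($w = \sqrt{-6199 - \frac{21}{2318}} = \sqrt{- \frac{14369303}{2318}} = \frac{i \sqrt{33308044354}}{2318} \approx 78.734 i$)
$\frac{1}{w} = \frac{1}{\frac{1}{2318} i \sqrt{33308044354}} = - \frac{i \sqrt{33308044354}}{14369303}$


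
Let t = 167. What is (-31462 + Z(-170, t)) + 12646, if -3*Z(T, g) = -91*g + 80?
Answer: -13777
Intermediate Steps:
Z(T, g) = -80/3 + 91*g/3 (Z(T, g) = -(-91*g + 80)/3 = -(80 - 91*g)/3 = -80/3 + 91*g/3)
(-31462 + Z(-170, t)) + 12646 = (-31462 + (-80/3 + (91/3)*167)) + 12646 = (-31462 + (-80/3 + 15197/3)) + 12646 = (-31462 + 5039) + 12646 = -26423 + 12646 = -13777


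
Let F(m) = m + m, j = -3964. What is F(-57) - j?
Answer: 3850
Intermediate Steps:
F(m) = 2*m
F(-57) - j = 2*(-57) - 1*(-3964) = -114 + 3964 = 3850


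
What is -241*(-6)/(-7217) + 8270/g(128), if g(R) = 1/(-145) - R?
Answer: -8681104756/133954737 ≈ -64.806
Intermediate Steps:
g(R) = -1/145 - R
-241*(-6)/(-7217) + 8270/g(128) = -241*(-6)/(-7217) + 8270/(-1/145 - 1*128) = 1446*(-1/7217) + 8270/(-1/145 - 128) = -1446/7217 + 8270/(-18561/145) = -1446/7217 + 8270*(-145/18561) = -1446/7217 - 1199150/18561 = -8681104756/133954737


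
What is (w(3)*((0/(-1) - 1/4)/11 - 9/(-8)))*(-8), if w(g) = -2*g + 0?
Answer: 582/11 ≈ 52.909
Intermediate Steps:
w(g) = -2*g
(w(3)*((0/(-1) - 1/4)/11 - 9/(-8)))*(-8) = ((-2*3)*((0/(-1) - 1/4)/11 - 9/(-8)))*(-8) = -6*((0*(-1) - 1*1/4)*(1/11) - 9*(-1/8))*(-8) = -6*((0 - 1/4)*(1/11) + 9/8)*(-8) = -6*(-1/4*1/11 + 9/8)*(-8) = -6*(-1/44 + 9/8)*(-8) = -6*97/88*(-8) = -291/44*(-8) = 582/11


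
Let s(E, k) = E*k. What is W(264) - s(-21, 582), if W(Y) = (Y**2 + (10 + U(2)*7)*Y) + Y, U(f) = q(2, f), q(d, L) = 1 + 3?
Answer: 92214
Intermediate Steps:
q(d, L) = 4
U(f) = 4
W(Y) = Y**2 + 39*Y (W(Y) = (Y**2 + (10 + 4*7)*Y) + Y = (Y**2 + (10 + 28)*Y) + Y = (Y**2 + 38*Y) + Y = Y**2 + 39*Y)
W(264) - s(-21, 582) = 264*(39 + 264) - (-21)*582 = 264*303 - 1*(-12222) = 79992 + 12222 = 92214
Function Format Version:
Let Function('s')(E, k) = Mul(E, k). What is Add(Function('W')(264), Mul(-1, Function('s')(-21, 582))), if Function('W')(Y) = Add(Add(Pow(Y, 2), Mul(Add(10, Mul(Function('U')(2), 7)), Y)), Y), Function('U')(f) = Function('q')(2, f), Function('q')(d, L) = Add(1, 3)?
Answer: 92214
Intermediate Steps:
Function('q')(d, L) = 4
Function('U')(f) = 4
Function('W')(Y) = Add(Pow(Y, 2), Mul(39, Y)) (Function('W')(Y) = Add(Add(Pow(Y, 2), Mul(Add(10, Mul(4, 7)), Y)), Y) = Add(Add(Pow(Y, 2), Mul(Add(10, 28), Y)), Y) = Add(Add(Pow(Y, 2), Mul(38, Y)), Y) = Add(Pow(Y, 2), Mul(39, Y)))
Add(Function('W')(264), Mul(-1, Function('s')(-21, 582))) = Add(Mul(264, Add(39, 264)), Mul(-1, Mul(-21, 582))) = Add(Mul(264, 303), Mul(-1, -12222)) = Add(79992, 12222) = 92214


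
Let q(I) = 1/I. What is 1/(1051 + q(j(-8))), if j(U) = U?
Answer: 8/8407 ≈ 0.00095159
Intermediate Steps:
1/(1051 + q(j(-8))) = 1/(1051 + 1/(-8)) = 1/(1051 - ⅛) = 1/(8407/8) = 8/8407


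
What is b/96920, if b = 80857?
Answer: 80857/96920 ≈ 0.83427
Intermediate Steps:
b/96920 = 80857/96920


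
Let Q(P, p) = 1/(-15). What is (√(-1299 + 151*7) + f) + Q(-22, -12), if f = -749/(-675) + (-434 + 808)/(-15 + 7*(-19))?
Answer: -74129/49950 + 11*I*√2 ≈ -1.4841 + 15.556*I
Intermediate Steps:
Q(P, p) = -1/15
f = -70799/49950 (f = -749*(-1/675) + 374/(-15 - 133) = 749/675 + 374/(-148) = 749/675 + 374*(-1/148) = 749/675 - 187/74 = -70799/49950 ≈ -1.4174)
(√(-1299 + 151*7) + f) + Q(-22, -12) = (√(-1299 + 151*7) - 70799/49950) - 1/15 = (√(-1299 + 1057) - 70799/49950) - 1/15 = (√(-242) - 70799/49950) - 1/15 = (11*I*√2 - 70799/49950) - 1/15 = (-70799/49950 + 11*I*√2) - 1/15 = -74129/49950 + 11*I*√2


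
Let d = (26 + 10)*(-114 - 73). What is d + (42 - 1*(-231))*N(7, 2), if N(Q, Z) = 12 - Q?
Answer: -5367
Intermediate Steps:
d = -6732 (d = 36*(-187) = -6732)
d + (42 - 1*(-231))*N(7, 2) = -6732 + (42 - 1*(-231))*(12 - 1*7) = -6732 + (42 + 231)*(12 - 7) = -6732 + 273*5 = -6732 + 1365 = -5367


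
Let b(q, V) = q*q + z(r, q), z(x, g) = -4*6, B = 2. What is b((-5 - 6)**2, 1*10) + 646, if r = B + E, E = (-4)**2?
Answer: 15263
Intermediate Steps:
E = 16
r = 18 (r = 2 + 16 = 18)
z(x, g) = -24
b(q, V) = -24 + q**2 (b(q, V) = q*q - 24 = q**2 - 24 = -24 + q**2)
b((-5 - 6)**2, 1*10) + 646 = (-24 + ((-5 - 6)**2)**2) + 646 = (-24 + ((-11)**2)**2) + 646 = (-24 + 121**2) + 646 = (-24 + 14641) + 646 = 14617 + 646 = 15263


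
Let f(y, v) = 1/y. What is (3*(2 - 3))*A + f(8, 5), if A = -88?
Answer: 2113/8 ≈ 264.13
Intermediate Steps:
(3*(2 - 3))*A + f(8, 5) = (3*(2 - 3))*(-88) + 1/8 = (3*(-1))*(-88) + 1/8 = -3*(-88) + 1/8 = 264 + 1/8 = 2113/8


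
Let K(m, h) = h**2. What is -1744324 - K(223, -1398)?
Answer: -3698728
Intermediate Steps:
-1744324 - K(223, -1398) = -1744324 - 1*(-1398)**2 = -1744324 - 1*1954404 = -1744324 - 1954404 = -3698728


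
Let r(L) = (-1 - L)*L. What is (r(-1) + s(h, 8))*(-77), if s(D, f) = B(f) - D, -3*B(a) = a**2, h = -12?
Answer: 2156/3 ≈ 718.67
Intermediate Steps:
B(a) = -a**2/3
s(D, f) = -D - f**2/3 (s(D, f) = -f**2/3 - D = -D - f**2/3)
r(L) = L*(-1 - L)
(r(-1) + s(h, 8))*(-77) = (-1*(-1)*(1 - 1) + (-1*(-12) - 1/3*8**2))*(-77) = (-1*(-1)*0 + (12 - 1/3*64))*(-77) = (0 + (12 - 64/3))*(-77) = (0 - 28/3)*(-77) = -28/3*(-77) = 2156/3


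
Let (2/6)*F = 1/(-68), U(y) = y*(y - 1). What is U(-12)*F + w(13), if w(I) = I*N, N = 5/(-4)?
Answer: -1573/68 ≈ -23.132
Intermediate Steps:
N = -5/4 (N = 5*(-1/4) = -5/4 ≈ -1.2500)
w(I) = -5*I/4 (w(I) = I*(-5/4) = -5*I/4)
U(y) = y*(-1 + y)
F = -3/68 (F = 3/(-68) = 3*(-1/68) = -3/68 ≈ -0.044118)
U(-12)*F + w(13) = -12*(-1 - 12)*(-3/68) - 5/4*13 = -12*(-13)*(-3/68) - 65/4 = 156*(-3/68) - 65/4 = -117/17 - 65/4 = -1573/68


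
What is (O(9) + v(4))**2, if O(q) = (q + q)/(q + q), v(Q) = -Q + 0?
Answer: 9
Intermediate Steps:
v(Q) = -Q
O(q) = 1 (O(q) = (2*q)/((2*q)) = (2*q)*(1/(2*q)) = 1)
(O(9) + v(4))**2 = (1 - 1*4)**2 = (1 - 4)**2 = (-3)**2 = 9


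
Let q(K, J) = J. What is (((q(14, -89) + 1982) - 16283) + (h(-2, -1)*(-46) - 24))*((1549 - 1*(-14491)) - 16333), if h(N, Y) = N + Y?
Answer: 4182868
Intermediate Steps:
(((q(14, -89) + 1982) - 16283) + (h(-2, -1)*(-46) - 24))*((1549 - 1*(-14491)) - 16333) = (((-89 + 1982) - 16283) + ((-2 - 1)*(-46) - 24))*((1549 - 1*(-14491)) - 16333) = ((1893 - 16283) + (-3*(-46) - 24))*((1549 + 14491) - 16333) = (-14390 + (138 - 24))*(16040 - 16333) = (-14390 + 114)*(-293) = -14276*(-293) = 4182868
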